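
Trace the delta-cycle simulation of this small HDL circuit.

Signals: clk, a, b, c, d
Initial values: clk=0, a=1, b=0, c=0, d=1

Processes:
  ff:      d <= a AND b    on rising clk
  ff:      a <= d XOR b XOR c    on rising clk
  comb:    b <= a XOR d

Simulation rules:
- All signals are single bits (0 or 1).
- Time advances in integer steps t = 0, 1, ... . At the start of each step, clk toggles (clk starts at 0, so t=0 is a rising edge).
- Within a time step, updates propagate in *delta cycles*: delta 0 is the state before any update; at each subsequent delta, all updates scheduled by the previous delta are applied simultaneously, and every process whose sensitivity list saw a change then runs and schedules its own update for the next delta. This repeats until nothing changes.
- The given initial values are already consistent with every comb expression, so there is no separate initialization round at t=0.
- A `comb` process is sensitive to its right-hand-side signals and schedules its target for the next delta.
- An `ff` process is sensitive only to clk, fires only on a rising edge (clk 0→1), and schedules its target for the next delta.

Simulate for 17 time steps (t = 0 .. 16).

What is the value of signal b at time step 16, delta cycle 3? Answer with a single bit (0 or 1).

t0.Δ0 d=1 b=0 c=0 clk=0 a=1
t0.Δ1 d=1 b=0 c=0 clk=1 a=1
t0.Δ2 d=0 b=0 c=0 clk=1 a=1
t0.Δ3 d=0 b=1 c=0 clk=1 a=1
t1.Δ0 d=0 b=1 c=0 clk=1 a=1
t1.Δ1 d=0 b=1 c=0 clk=0 a=1
t2.Δ0 d=0 b=1 c=0 clk=0 a=1
t2.Δ1 d=0 b=1 c=0 clk=1 a=1
t2.Δ2 d=1 b=1 c=0 clk=1 a=1
t2.Δ3 d=1 b=0 c=0 clk=1 a=1
t3.Δ0 d=1 b=0 c=0 clk=1 a=1
t3.Δ1 d=1 b=0 c=0 clk=0 a=1
t4.Δ0 d=1 b=0 c=0 clk=0 a=1
t4.Δ1 d=1 b=0 c=0 clk=1 a=1
t4.Δ2 d=0 b=0 c=0 clk=1 a=1
t4.Δ3 d=0 b=1 c=0 clk=1 a=1
t5.Δ0 d=0 b=1 c=0 clk=1 a=1
t5.Δ1 d=0 b=1 c=0 clk=0 a=1
t6.Δ0 d=0 b=1 c=0 clk=0 a=1
t6.Δ1 d=0 b=1 c=0 clk=1 a=1
t6.Δ2 d=1 b=1 c=0 clk=1 a=1
t6.Δ3 d=1 b=0 c=0 clk=1 a=1
t7.Δ0 d=1 b=0 c=0 clk=1 a=1
t7.Δ1 d=1 b=0 c=0 clk=0 a=1
t8.Δ0 d=1 b=0 c=0 clk=0 a=1
t8.Δ1 d=1 b=0 c=0 clk=1 a=1
t8.Δ2 d=0 b=0 c=0 clk=1 a=1
t8.Δ3 d=0 b=1 c=0 clk=1 a=1
t9.Δ0 d=0 b=1 c=0 clk=1 a=1
t9.Δ1 d=0 b=1 c=0 clk=0 a=1
t10.Δ0 d=0 b=1 c=0 clk=0 a=1
t10.Δ1 d=0 b=1 c=0 clk=1 a=1
t10.Δ2 d=1 b=1 c=0 clk=1 a=1
t10.Δ3 d=1 b=0 c=0 clk=1 a=1
t11.Δ0 d=1 b=0 c=0 clk=1 a=1
t11.Δ1 d=1 b=0 c=0 clk=0 a=1
t12.Δ0 d=1 b=0 c=0 clk=0 a=1
t12.Δ1 d=1 b=0 c=0 clk=1 a=1
t12.Δ2 d=0 b=0 c=0 clk=1 a=1
t12.Δ3 d=0 b=1 c=0 clk=1 a=1
t13.Δ0 d=0 b=1 c=0 clk=1 a=1
t13.Δ1 d=0 b=1 c=0 clk=0 a=1
t14.Δ0 d=0 b=1 c=0 clk=0 a=1
t14.Δ1 d=0 b=1 c=0 clk=1 a=1
t14.Δ2 d=1 b=1 c=0 clk=1 a=1
t14.Δ3 d=1 b=0 c=0 clk=1 a=1
t15.Δ0 d=1 b=0 c=0 clk=1 a=1
t15.Δ1 d=1 b=0 c=0 clk=0 a=1
t16.Δ0 d=1 b=0 c=0 clk=0 a=1
t16.Δ1 d=1 b=0 c=0 clk=1 a=1
t16.Δ2 d=0 b=0 c=0 clk=1 a=1
t16.Δ3 d=0 b=1 c=0 clk=1 a=1

1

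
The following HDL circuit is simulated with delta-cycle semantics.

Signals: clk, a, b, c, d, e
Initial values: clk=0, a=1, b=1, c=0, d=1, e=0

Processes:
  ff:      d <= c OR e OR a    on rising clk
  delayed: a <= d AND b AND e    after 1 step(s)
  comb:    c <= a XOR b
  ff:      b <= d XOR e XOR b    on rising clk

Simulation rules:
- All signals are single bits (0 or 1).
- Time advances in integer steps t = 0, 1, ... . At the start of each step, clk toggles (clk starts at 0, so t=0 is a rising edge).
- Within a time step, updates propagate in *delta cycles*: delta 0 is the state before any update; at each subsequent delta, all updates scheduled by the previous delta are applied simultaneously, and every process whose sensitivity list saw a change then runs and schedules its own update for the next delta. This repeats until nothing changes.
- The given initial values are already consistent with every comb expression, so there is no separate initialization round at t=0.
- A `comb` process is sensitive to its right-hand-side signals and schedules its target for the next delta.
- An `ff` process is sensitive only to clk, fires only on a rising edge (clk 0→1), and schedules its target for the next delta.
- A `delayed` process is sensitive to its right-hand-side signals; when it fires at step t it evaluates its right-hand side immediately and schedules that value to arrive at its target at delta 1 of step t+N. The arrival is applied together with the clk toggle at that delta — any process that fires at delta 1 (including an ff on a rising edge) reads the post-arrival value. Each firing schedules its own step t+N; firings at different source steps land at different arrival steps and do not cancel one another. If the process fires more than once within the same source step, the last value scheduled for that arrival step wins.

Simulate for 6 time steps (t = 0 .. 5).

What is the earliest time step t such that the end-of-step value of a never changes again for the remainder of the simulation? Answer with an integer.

[bits: a,clk,e,c,d,b]
t=0: Δ0=100011 Δ1=110011 Δ2=110010 Δ3=110110 | 3Δ
t=1: Δ0=110110 Δ1=000110 Δ2=000010 | 2Δ
t=2: Δ0=000010 Δ1=010010 Δ2=010001 Δ3=010101 | 3Δ
t=3: Δ0=010101 Δ1=000101 | 1Δ
t=4: Δ0=000101 Δ1=010101 Δ2=010111 | 2Δ
t=5: Δ0=010111 Δ1=000111 | 1Δ

1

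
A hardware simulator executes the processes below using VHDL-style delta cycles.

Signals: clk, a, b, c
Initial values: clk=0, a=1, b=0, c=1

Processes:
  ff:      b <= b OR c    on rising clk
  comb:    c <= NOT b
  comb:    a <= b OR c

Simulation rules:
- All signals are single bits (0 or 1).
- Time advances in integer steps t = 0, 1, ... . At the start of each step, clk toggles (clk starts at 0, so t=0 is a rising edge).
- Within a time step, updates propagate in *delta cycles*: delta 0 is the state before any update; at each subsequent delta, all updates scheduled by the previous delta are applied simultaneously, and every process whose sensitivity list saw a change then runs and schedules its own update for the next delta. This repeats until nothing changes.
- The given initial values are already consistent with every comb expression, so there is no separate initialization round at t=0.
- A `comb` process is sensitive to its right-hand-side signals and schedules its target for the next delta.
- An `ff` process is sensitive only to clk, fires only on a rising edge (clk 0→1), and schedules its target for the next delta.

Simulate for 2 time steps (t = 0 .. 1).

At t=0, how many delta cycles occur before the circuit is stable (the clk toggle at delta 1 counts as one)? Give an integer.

t0.Δ0 b=0 a=1 c=1 clk=0
t0.Δ1 b=0 a=1 c=1 clk=1
t0.Δ2 b=1 a=1 c=1 clk=1
t0.Δ3 b=1 a=1 c=0 clk=1
t1.Δ0 b=1 a=1 c=0 clk=1
t1.Δ1 b=1 a=1 c=0 clk=0

3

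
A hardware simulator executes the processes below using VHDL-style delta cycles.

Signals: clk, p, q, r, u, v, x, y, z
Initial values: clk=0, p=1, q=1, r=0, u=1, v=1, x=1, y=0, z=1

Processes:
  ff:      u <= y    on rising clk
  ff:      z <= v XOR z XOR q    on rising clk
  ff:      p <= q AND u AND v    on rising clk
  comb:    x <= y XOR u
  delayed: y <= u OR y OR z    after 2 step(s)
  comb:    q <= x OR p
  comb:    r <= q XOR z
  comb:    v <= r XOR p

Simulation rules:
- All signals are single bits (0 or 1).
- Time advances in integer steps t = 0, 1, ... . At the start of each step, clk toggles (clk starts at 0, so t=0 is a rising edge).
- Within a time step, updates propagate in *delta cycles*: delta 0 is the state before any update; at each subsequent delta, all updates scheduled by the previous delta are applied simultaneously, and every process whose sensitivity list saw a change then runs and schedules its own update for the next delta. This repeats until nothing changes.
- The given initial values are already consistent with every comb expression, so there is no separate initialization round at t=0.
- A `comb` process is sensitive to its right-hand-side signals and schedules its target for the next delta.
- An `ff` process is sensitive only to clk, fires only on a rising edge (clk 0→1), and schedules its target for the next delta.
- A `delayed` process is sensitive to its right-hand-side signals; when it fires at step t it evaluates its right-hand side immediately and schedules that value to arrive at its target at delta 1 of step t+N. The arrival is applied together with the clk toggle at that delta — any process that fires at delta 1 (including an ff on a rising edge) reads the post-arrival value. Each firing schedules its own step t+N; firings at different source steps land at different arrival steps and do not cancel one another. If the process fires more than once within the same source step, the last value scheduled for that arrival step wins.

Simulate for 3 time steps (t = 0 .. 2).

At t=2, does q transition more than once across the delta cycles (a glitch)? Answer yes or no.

no

t0.Δ0 y=0 p=1 v=1 r=0 clk=0 x=1 z=1 q=1 u=1
t0.Δ1 y=0 p=1 v=1 r=0 clk=1 x=1 z=1 q=1 u=1
t0.Δ2 y=0 p=1 v=1 r=0 clk=1 x=1 z=1 q=1 u=0
t0.Δ3 y=0 p=1 v=1 r=0 clk=1 x=0 z=1 q=1 u=0
t1.Δ0 y=0 p=1 v=1 r=0 clk=1 x=0 z=1 q=1 u=0
t1.Δ1 y=0 p=1 v=1 r=0 clk=0 x=0 z=1 q=1 u=0
t2.Δ0 y=0 p=1 v=1 r=0 clk=0 x=0 z=1 q=1 u=0
t2.Δ1 y=1 p=1 v=1 r=0 clk=1 x=0 z=1 q=1 u=0
t2.Δ2 y=1 p=0 v=1 r=0 clk=1 x=1 z=1 q=1 u=1
t2.Δ3 y=1 p=0 v=0 r=0 clk=1 x=0 z=1 q=1 u=1
t2.Δ4 y=1 p=0 v=0 r=0 clk=1 x=0 z=1 q=0 u=1
t2.Δ5 y=1 p=0 v=0 r=1 clk=1 x=0 z=1 q=0 u=1
t2.Δ6 y=1 p=0 v=1 r=1 clk=1 x=0 z=1 q=0 u=1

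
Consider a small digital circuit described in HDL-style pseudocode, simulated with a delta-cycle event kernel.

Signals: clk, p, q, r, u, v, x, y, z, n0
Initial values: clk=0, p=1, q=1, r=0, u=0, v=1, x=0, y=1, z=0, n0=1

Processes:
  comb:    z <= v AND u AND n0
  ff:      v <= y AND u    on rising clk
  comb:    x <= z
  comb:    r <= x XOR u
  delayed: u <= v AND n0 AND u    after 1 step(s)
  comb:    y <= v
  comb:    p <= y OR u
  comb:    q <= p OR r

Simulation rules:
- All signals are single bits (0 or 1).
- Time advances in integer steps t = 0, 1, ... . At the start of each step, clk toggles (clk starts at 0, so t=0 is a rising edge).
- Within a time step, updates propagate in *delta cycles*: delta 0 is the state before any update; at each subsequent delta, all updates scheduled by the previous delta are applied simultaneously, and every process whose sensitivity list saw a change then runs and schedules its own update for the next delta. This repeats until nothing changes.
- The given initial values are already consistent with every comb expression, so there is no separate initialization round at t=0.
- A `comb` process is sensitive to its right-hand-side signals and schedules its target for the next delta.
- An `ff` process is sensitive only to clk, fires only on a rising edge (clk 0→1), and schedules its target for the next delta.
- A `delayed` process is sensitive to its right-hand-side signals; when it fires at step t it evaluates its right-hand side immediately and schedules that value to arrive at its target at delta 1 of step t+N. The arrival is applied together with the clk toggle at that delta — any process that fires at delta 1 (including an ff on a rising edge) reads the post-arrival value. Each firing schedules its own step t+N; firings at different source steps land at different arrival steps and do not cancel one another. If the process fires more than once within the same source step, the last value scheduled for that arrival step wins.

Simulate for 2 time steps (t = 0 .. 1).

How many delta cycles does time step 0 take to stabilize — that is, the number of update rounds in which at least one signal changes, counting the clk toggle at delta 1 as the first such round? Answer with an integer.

5

t0.Δ0 q=1 x=0 v=1 u=0 z=0 y=1 p=1 n0=1 clk=0 r=0
t0.Δ1 q=1 x=0 v=1 u=0 z=0 y=1 p=1 n0=1 clk=1 r=0
t0.Δ2 q=1 x=0 v=0 u=0 z=0 y=1 p=1 n0=1 clk=1 r=0
t0.Δ3 q=1 x=0 v=0 u=0 z=0 y=0 p=1 n0=1 clk=1 r=0
t0.Δ4 q=1 x=0 v=0 u=0 z=0 y=0 p=0 n0=1 clk=1 r=0
t0.Δ5 q=0 x=0 v=0 u=0 z=0 y=0 p=0 n0=1 clk=1 r=0
t1.Δ0 q=0 x=0 v=0 u=0 z=0 y=0 p=0 n0=1 clk=1 r=0
t1.Δ1 q=0 x=0 v=0 u=0 z=0 y=0 p=0 n0=1 clk=0 r=0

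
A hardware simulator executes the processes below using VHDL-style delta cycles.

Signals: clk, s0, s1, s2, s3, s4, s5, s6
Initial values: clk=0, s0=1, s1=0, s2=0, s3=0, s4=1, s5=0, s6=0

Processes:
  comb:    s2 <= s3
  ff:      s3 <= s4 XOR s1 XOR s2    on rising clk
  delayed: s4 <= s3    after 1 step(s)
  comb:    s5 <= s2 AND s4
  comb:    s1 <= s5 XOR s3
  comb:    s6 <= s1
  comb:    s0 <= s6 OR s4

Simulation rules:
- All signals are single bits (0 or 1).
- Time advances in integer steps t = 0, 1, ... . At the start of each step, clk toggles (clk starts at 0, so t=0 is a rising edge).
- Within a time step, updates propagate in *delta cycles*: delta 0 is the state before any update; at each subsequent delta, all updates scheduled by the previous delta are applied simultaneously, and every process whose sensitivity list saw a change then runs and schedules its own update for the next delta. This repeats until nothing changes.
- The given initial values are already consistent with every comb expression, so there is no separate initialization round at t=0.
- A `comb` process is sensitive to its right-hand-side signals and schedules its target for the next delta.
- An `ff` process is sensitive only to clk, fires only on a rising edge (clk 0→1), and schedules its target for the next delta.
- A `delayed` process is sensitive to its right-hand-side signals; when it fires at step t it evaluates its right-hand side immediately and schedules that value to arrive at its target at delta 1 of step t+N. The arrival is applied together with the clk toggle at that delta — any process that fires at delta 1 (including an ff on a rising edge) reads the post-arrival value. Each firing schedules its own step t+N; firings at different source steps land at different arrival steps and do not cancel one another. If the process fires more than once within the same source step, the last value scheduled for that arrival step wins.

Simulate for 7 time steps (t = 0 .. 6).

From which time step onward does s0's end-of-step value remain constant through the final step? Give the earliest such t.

t0.Δ0 clk=0 s5=0 s3=0 s1=0 s0=1 s6=0 s2=0 s4=1
t0.Δ1 clk=1 s5=0 s3=0 s1=0 s0=1 s6=0 s2=0 s4=1
t0.Δ2 clk=1 s5=0 s3=1 s1=0 s0=1 s6=0 s2=0 s4=1
t0.Δ3 clk=1 s5=0 s3=1 s1=1 s0=1 s6=0 s2=1 s4=1
t0.Δ4 clk=1 s5=1 s3=1 s1=1 s0=1 s6=1 s2=1 s4=1
t0.Δ5 clk=1 s5=1 s3=1 s1=0 s0=1 s6=1 s2=1 s4=1
t0.Δ6 clk=1 s5=1 s3=1 s1=0 s0=1 s6=0 s2=1 s4=1
t1.Δ0 clk=1 s5=1 s3=1 s1=0 s0=1 s6=0 s2=1 s4=1
t1.Δ1 clk=0 s5=1 s3=1 s1=0 s0=1 s6=0 s2=1 s4=1
t2.Δ0 clk=0 s5=1 s3=1 s1=0 s0=1 s6=0 s2=1 s4=1
t2.Δ1 clk=1 s5=1 s3=1 s1=0 s0=1 s6=0 s2=1 s4=1
t2.Δ2 clk=1 s5=1 s3=0 s1=0 s0=1 s6=0 s2=1 s4=1
t2.Δ3 clk=1 s5=1 s3=0 s1=1 s0=1 s6=0 s2=0 s4=1
t2.Δ4 clk=1 s5=0 s3=0 s1=1 s0=1 s6=1 s2=0 s4=1
t2.Δ5 clk=1 s5=0 s3=0 s1=0 s0=1 s6=1 s2=0 s4=1
t2.Δ6 clk=1 s5=0 s3=0 s1=0 s0=1 s6=0 s2=0 s4=1
t3.Δ0 clk=1 s5=0 s3=0 s1=0 s0=1 s6=0 s2=0 s4=1
t3.Δ1 clk=0 s5=0 s3=0 s1=0 s0=1 s6=0 s2=0 s4=0
t3.Δ2 clk=0 s5=0 s3=0 s1=0 s0=0 s6=0 s2=0 s4=0
t4.Δ0 clk=0 s5=0 s3=0 s1=0 s0=0 s6=0 s2=0 s4=0
t4.Δ1 clk=1 s5=0 s3=0 s1=0 s0=0 s6=0 s2=0 s4=0
t5.Δ0 clk=1 s5=0 s3=0 s1=0 s0=0 s6=0 s2=0 s4=0
t5.Δ1 clk=0 s5=0 s3=0 s1=0 s0=0 s6=0 s2=0 s4=0
t6.Δ0 clk=0 s5=0 s3=0 s1=0 s0=0 s6=0 s2=0 s4=0
t6.Δ1 clk=1 s5=0 s3=0 s1=0 s0=0 s6=0 s2=0 s4=0

3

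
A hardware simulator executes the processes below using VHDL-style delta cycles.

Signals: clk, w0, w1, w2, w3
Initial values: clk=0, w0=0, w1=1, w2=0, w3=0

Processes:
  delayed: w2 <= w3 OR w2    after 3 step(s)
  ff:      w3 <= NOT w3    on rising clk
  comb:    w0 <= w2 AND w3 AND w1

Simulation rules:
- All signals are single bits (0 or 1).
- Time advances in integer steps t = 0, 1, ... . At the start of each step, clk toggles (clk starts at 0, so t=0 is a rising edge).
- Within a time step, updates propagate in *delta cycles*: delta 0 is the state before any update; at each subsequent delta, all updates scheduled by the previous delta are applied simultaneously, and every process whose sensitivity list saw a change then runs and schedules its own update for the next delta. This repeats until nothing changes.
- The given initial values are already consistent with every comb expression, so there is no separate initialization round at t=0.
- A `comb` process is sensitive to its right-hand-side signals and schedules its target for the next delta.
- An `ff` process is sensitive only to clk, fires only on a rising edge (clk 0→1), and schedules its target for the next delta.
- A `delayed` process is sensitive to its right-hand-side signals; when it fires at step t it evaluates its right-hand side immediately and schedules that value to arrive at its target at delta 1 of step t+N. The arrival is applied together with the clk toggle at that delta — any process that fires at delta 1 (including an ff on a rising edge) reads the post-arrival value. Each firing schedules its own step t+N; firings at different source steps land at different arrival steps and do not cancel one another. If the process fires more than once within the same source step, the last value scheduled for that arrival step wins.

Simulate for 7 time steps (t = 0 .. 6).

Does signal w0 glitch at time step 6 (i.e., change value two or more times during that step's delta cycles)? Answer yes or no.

t0.Δ0 clk=0 w0=0 w2=0 w3=0 w1=1
t0.Δ1 clk=1 w0=0 w2=0 w3=0 w1=1
t0.Δ2 clk=1 w0=0 w2=0 w3=1 w1=1
t1.Δ0 clk=1 w0=0 w2=0 w3=1 w1=1
t1.Δ1 clk=0 w0=0 w2=0 w3=1 w1=1
t2.Δ0 clk=0 w0=0 w2=0 w3=1 w1=1
t2.Δ1 clk=1 w0=0 w2=0 w3=1 w1=1
t2.Δ2 clk=1 w0=0 w2=0 w3=0 w1=1
t3.Δ0 clk=1 w0=0 w2=0 w3=0 w1=1
t3.Δ1 clk=0 w0=0 w2=1 w3=0 w1=1
t4.Δ0 clk=0 w0=0 w2=1 w3=0 w1=1
t4.Δ1 clk=1 w0=0 w2=1 w3=0 w1=1
t4.Δ2 clk=1 w0=0 w2=1 w3=1 w1=1
t4.Δ3 clk=1 w0=1 w2=1 w3=1 w1=1
t5.Δ0 clk=1 w0=1 w2=1 w3=1 w1=1
t5.Δ1 clk=0 w0=1 w2=0 w3=1 w1=1
t5.Δ2 clk=0 w0=0 w2=0 w3=1 w1=1
t6.Δ0 clk=0 w0=0 w2=0 w3=1 w1=1
t6.Δ1 clk=1 w0=0 w2=1 w3=1 w1=1
t6.Δ2 clk=1 w0=1 w2=1 w3=0 w1=1
t6.Δ3 clk=1 w0=0 w2=1 w3=0 w1=1

yes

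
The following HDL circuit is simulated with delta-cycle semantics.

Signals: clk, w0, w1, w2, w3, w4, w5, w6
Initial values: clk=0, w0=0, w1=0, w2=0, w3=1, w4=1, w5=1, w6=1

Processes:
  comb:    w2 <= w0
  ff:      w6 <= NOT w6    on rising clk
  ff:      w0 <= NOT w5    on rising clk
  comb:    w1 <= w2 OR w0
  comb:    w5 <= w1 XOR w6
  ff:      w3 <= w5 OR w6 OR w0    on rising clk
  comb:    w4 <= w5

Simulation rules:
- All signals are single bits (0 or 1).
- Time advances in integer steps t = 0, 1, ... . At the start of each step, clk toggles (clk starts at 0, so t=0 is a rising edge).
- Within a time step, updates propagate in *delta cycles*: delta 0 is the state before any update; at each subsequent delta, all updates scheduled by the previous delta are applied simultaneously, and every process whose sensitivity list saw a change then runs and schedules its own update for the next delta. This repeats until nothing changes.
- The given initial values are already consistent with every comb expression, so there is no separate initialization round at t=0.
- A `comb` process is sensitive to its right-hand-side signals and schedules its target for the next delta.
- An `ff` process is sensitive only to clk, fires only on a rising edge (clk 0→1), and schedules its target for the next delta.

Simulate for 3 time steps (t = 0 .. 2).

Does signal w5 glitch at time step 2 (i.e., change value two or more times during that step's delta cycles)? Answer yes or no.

yes

t0.Δ0 w3=1 w6=1 w4=1 clk=0 w0=0 w1=0 w5=1 w2=0
t0.Δ1 w3=1 w6=1 w4=1 clk=1 w0=0 w1=0 w5=1 w2=0
t0.Δ2 w3=1 w6=0 w4=1 clk=1 w0=0 w1=0 w5=1 w2=0
t0.Δ3 w3=1 w6=0 w4=1 clk=1 w0=0 w1=0 w5=0 w2=0
t0.Δ4 w3=1 w6=0 w4=0 clk=1 w0=0 w1=0 w5=0 w2=0
t1.Δ0 w3=1 w6=0 w4=0 clk=1 w0=0 w1=0 w5=0 w2=0
t1.Δ1 w3=1 w6=0 w4=0 clk=0 w0=0 w1=0 w5=0 w2=0
t2.Δ0 w3=1 w6=0 w4=0 clk=0 w0=0 w1=0 w5=0 w2=0
t2.Δ1 w3=1 w6=0 w4=0 clk=1 w0=0 w1=0 w5=0 w2=0
t2.Δ2 w3=0 w6=1 w4=0 clk=1 w0=1 w1=0 w5=0 w2=0
t2.Δ3 w3=0 w6=1 w4=0 clk=1 w0=1 w1=1 w5=1 w2=1
t2.Δ4 w3=0 w6=1 w4=1 clk=1 w0=1 w1=1 w5=0 w2=1
t2.Δ5 w3=0 w6=1 w4=0 clk=1 w0=1 w1=1 w5=0 w2=1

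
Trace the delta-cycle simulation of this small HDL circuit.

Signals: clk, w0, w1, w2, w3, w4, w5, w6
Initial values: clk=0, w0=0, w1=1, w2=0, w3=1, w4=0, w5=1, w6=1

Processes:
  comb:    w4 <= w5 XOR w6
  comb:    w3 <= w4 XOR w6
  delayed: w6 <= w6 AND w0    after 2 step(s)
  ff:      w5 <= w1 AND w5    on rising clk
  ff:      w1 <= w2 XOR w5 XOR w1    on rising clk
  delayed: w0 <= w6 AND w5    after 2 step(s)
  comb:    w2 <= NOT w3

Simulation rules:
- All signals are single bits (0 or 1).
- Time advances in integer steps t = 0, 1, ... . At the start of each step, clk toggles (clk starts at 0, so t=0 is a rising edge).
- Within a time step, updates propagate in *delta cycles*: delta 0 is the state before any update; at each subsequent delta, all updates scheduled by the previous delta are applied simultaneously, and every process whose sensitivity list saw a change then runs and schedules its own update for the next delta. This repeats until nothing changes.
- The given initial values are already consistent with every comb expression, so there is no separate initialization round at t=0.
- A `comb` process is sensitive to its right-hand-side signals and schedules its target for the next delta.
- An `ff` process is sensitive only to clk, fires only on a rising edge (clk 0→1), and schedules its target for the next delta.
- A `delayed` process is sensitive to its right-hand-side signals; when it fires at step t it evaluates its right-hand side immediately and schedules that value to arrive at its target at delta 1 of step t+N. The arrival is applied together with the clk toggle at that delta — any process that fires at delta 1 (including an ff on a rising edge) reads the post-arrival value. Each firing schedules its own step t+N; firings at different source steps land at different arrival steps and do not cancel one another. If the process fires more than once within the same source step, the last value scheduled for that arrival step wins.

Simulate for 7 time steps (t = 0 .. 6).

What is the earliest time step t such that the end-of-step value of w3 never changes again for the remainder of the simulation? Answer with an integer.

[bits: w4,w3,w1,w5,w2,w0,w6,clk]
t=0: Δ0=01110010 Δ1=01110011 Δ2=01010011 | 2Δ
t=1: Δ0=01010011 Δ1=01010010 | 1Δ
t=2: Δ0=01010010 Δ1=01010011 Δ2=01100011 Δ3=11100011 Δ4=10100011 Δ5=10101011 | 5Δ
t=3: Δ0=10101011 Δ1=10101010 | 1Δ
t=4: Δ0=10101010 Δ1=10101011 Δ2=10001011 | 2Δ
t=5: Δ0=10001011 Δ1=10001010 | 1Δ
t=6: Δ0=10001010 Δ1=10001011 Δ2=10101011 | 2Δ

2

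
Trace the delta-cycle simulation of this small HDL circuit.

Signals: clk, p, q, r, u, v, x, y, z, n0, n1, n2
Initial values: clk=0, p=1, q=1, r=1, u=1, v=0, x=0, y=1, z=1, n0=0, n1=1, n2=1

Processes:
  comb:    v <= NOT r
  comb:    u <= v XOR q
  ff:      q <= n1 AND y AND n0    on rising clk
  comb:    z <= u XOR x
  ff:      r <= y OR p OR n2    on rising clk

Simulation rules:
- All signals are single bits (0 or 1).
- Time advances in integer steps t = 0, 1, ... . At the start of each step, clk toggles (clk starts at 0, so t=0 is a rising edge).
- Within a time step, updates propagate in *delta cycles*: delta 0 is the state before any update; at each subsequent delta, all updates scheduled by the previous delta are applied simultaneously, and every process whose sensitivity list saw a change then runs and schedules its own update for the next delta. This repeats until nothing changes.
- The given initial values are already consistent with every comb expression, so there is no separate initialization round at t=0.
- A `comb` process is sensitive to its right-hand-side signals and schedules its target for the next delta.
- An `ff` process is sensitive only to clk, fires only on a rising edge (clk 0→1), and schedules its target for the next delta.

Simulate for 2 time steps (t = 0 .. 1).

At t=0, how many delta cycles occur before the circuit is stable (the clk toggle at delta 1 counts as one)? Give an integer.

4

t0.Δ0 z=1 y=1 clk=0 r=1 v=0 p=1 n0=0 u=1 q=1 n1=1 n2=1 x=0
t0.Δ1 z=1 y=1 clk=1 r=1 v=0 p=1 n0=0 u=1 q=1 n1=1 n2=1 x=0
t0.Δ2 z=1 y=1 clk=1 r=1 v=0 p=1 n0=0 u=1 q=0 n1=1 n2=1 x=0
t0.Δ3 z=1 y=1 clk=1 r=1 v=0 p=1 n0=0 u=0 q=0 n1=1 n2=1 x=0
t0.Δ4 z=0 y=1 clk=1 r=1 v=0 p=1 n0=0 u=0 q=0 n1=1 n2=1 x=0
t1.Δ0 z=0 y=1 clk=1 r=1 v=0 p=1 n0=0 u=0 q=0 n1=1 n2=1 x=0
t1.Δ1 z=0 y=1 clk=0 r=1 v=0 p=1 n0=0 u=0 q=0 n1=1 n2=1 x=0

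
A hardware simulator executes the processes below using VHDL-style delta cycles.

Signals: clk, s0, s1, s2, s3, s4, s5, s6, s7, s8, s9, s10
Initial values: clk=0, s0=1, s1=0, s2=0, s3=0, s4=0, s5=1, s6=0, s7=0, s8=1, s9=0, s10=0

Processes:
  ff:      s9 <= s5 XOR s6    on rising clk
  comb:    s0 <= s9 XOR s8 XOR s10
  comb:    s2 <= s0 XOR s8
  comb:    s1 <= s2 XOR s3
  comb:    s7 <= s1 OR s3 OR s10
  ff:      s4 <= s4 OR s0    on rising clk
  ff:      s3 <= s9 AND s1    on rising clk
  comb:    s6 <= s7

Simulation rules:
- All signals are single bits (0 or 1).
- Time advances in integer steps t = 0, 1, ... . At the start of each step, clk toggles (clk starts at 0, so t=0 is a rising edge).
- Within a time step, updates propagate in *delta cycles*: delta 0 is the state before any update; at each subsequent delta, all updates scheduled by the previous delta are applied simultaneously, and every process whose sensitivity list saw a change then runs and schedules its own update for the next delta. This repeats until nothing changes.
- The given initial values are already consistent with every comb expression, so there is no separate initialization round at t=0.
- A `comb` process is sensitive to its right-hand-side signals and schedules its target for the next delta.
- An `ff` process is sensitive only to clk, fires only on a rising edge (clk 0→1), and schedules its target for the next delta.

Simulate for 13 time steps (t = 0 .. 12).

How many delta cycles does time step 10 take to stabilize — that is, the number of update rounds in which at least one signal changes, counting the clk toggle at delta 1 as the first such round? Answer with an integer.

5

[bits: s10,s7,s2,s6,clk,s5,s3,s4,s8,s0,s9,s1]
t=0: Δ0=000001001100 Δ1=000011001100 Δ2=000011011110 Δ3=000011011010 Δ4=001011011010 Δ5=001011011011 Δ6=011011011011 Δ7=011111011011 | 7Δ
t=1: Δ0=011111011011 Δ1=011101011011 | 1Δ
t=2: Δ0=011101011011 Δ1=011111011011 Δ2=011111111001 Δ3=011111111100 Δ4=010111111100 Δ5=010111111101 | 5Δ
t=3: Δ0=010111111101 Δ1=010101111101 | 1Δ
t=4: Δ0=010101111101 Δ1=010111111101 Δ2=010111011101 Δ3=010111011100 Δ4=000111011100 Δ5=000011011100 | 5Δ
t=5: Δ0=000011011100 Δ1=000001011100 | 1Δ
t=6: Δ0=000001011100 Δ1=000011011100 Δ2=000011011110 Δ3=000011011010 Δ4=001011011010 Δ5=001011011011 Δ6=011011011011 Δ7=011111011011 | 7Δ
t=7: Δ0=011111011011 Δ1=011101011011 | 1Δ
t=8: Δ0=011101011011 Δ1=011111011011 Δ2=011111111001 Δ3=011111111100 Δ4=010111111100 Δ5=010111111101 | 5Δ
t=9: Δ0=010111111101 Δ1=010101111101 | 1Δ
t=10: Δ0=010101111101 Δ1=010111111101 Δ2=010111011101 Δ3=010111011100 Δ4=000111011100 Δ5=000011011100 | 5Δ
t=11: Δ0=000011011100 Δ1=000001011100 | 1Δ
t=12: Δ0=000001011100 Δ1=000011011100 Δ2=000011011110 Δ3=000011011010 Δ4=001011011010 Δ5=001011011011 Δ6=011011011011 Δ7=011111011011 | 7Δ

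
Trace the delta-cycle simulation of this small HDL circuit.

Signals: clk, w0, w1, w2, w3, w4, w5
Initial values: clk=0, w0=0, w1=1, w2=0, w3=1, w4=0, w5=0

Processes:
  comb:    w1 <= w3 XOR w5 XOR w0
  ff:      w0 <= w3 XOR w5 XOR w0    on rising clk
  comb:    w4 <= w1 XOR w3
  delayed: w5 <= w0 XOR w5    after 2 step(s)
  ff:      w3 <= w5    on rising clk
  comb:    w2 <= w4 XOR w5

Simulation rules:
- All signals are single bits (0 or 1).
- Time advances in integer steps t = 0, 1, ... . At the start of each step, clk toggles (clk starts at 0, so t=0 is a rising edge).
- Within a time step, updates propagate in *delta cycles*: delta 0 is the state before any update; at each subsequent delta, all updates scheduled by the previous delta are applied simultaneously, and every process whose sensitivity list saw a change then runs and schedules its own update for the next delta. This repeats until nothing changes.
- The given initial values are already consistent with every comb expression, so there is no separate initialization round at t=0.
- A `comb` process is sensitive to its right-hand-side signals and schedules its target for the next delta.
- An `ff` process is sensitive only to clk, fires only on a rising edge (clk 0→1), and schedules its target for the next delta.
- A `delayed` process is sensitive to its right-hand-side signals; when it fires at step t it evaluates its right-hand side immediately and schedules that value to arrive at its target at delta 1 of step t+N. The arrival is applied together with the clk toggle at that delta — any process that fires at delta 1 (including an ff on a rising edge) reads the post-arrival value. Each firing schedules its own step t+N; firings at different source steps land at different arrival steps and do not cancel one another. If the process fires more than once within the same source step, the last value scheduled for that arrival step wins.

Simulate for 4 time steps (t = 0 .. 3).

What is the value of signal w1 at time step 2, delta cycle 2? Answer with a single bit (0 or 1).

t=0 Δ0: w0=0 w1=1 w4=0 w5=0 clk=0 w3=1 w2=0
  Δ1: clk:0→1
  Δ2: w0:0→1, w3:1→0
  Δ3: w4:0→1
  Δ4: w2:0→1
  (4Δ to stable)
t=1 Δ0: w0=1 w1=1 w4=1 w5=0 clk=1 w3=0 w2=1
  Δ1: clk:1→0
  (1Δ to stable)
t=2 Δ0: w0=1 w1=1 w4=1 w5=0 clk=0 w3=0 w2=1
  Δ1: w5:0→1, clk:0→1
  Δ2: w0:1→0, w1:1→0, w3:0→1, w2:1→0
  (2Δ to stable)
t=3 Δ0: w0=0 w1=0 w4=1 w5=1 clk=1 w3=1 w2=0
  Δ1: clk:1→0
  (1Δ to stable)

0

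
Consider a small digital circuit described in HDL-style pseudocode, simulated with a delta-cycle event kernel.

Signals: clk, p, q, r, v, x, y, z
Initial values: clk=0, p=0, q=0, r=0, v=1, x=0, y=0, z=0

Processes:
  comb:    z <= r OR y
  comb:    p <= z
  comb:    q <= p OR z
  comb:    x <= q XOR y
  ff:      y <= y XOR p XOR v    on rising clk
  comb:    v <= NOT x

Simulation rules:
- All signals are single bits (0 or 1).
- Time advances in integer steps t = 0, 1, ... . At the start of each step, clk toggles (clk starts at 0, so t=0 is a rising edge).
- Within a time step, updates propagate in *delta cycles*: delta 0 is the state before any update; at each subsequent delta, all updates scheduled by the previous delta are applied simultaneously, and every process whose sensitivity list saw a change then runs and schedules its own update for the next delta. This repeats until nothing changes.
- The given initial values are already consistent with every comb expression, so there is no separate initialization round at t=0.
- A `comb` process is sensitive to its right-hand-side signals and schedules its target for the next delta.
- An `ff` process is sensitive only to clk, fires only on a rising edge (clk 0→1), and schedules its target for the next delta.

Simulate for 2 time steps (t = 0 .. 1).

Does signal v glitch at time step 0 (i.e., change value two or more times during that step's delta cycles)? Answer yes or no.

yes

[bits: clk,z,q,r,y,v,p,x]
t=0: Δ0=00000100 Δ1=10000100 Δ2=10001100 Δ3=11001101 Δ4=11101011 Δ5=11101010 Δ6=11101110 | 6Δ
t=1: Δ0=11101110 Δ1=01101110 | 1Δ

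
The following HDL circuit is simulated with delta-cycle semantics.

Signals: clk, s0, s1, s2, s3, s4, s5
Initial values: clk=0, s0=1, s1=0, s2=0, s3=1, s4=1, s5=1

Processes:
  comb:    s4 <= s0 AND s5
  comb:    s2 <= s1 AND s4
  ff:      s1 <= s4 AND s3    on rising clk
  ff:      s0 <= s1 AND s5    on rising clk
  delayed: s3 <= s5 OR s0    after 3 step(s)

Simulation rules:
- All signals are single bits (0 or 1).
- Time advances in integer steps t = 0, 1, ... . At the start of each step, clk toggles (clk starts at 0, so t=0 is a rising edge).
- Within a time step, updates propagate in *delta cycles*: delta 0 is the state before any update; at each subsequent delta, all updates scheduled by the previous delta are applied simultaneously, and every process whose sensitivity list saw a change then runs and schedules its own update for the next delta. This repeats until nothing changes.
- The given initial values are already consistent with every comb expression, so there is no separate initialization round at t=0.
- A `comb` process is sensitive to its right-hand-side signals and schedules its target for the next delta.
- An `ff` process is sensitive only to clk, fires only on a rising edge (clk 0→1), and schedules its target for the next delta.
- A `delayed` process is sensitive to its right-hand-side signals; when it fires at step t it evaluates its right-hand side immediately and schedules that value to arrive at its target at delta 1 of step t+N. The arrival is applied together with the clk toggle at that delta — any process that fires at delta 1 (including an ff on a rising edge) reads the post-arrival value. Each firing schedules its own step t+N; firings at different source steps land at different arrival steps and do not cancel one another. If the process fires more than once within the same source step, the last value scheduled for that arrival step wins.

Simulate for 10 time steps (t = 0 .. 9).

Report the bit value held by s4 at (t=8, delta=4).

0

t0.Δ0 s0=1 s5=1 s1=0 clk=0 s3=1 s4=1 s2=0
t0.Δ1 s0=1 s5=1 s1=0 clk=1 s3=1 s4=1 s2=0
t0.Δ2 s0=0 s5=1 s1=1 clk=1 s3=1 s4=1 s2=0
t0.Δ3 s0=0 s5=1 s1=1 clk=1 s3=1 s4=0 s2=1
t0.Δ4 s0=0 s5=1 s1=1 clk=1 s3=1 s4=0 s2=0
t1.Δ0 s0=0 s5=1 s1=1 clk=1 s3=1 s4=0 s2=0
t1.Δ1 s0=0 s5=1 s1=1 clk=0 s3=1 s4=0 s2=0
t2.Δ0 s0=0 s5=1 s1=1 clk=0 s3=1 s4=0 s2=0
t2.Δ1 s0=0 s5=1 s1=1 clk=1 s3=1 s4=0 s2=0
t2.Δ2 s0=1 s5=1 s1=0 clk=1 s3=1 s4=0 s2=0
t2.Δ3 s0=1 s5=1 s1=0 clk=1 s3=1 s4=1 s2=0
t3.Δ0 s0=1 s5=1 s1=0 clk=1 s3=1 s4=1 s2=0
t3.Δ1 s0=1 s5=1 s1=0 clk=0 s3=1 s4=1 s2=0
t4.Δ0 s0=1 s5=1 s1=0 clk=0 s3=1 s4=1 s2=0
t4.Δ1 s0=1 s5=1 s1=0 clk=1 s3=1 s4=1 s2=0
t4.Δ2 s0=0 s5=1 s1=1 clk=1 s3=1 s4=1 s2=0
t4.Δ3 s0=0 s5=1 s1=1 clk=1 s3=1 s4=0 s2=1
t4.Δ4 s0=0 s5=1 s1=1 clk=1 s3=1 s4=0 s2=0
t5.Δ0 s0=0 s5=1 s1=1 clk=1 s3=1 s4=0 s2=0
t5.Δ1 s0=0 s5=1 s1=1 clk=0 s3=1 s4=0 s2=0
t6.Δ0 s0=0 s5=1 s1=1 clk=0 s3=1 s4=0 s2=0
t6.Δ1 s0=0 s5=1 s1=1 clk=1 s3=1 s4=0 s2=0
t6.Δ2 s0=1 s5=1 s1=0 clk=1 s3=1 s4=0 s2=0
t6.Δ3 s0=1 s5=1 s1=0 clk=1 s3=1 s4=1 s2=0
t7.Δ0 s0=1 s5=1 s1=0 clk=1 s3=1 s4=1 s2=0
t7.Δ1 s0=1 s5=1 s1=0 clk=0 s3=1 s4=1 s2=0
t8.Δ0 s0=1 s5=1 s1=0 clk=0 s3=1 s4=1 s2=0
t8.Δ1 s0=1 s5=1 s1=0 clk=1 s3=1 s4=1 s2=0
t8.Δ2 s0=0 s5=1 s1=1 clk=1 s3=1 s4=1 s2=0
t8.Δ3 s0=0 s5=1 s1=1 clk=1 s3=1 s4=0 s2=1
t8.Δ4 s0=0 s5=1 s1=1 clk=1 s3=1 s4=0 s2=0
t9.Δ0 s0=0 s5=1 s1=1 clk=1 s3=1 s4=0 s2=0
t9.Δ1 s0=0 s5=1 s1=1 clk=0 s3=1 s4=0 s2=0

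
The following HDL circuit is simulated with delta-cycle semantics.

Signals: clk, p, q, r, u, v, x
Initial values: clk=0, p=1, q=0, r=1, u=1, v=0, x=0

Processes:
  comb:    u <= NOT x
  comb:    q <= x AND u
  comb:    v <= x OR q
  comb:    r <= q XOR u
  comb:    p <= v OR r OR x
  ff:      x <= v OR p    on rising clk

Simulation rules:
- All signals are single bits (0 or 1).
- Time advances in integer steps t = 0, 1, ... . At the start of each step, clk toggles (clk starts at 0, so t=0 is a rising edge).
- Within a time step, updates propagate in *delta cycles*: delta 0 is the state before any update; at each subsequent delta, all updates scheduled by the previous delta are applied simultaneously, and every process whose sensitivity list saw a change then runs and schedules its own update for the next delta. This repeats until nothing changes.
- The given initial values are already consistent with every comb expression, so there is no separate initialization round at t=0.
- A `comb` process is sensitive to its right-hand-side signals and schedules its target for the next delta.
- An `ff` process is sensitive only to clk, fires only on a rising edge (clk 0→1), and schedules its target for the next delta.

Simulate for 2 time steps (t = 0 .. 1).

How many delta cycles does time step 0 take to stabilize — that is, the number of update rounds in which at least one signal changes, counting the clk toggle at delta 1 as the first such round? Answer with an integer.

t=0 Δ0: r=1 u=1 clk=0 p=1 q=0 v=0 x=0
  Δ1: clk:0→1
  Δ2: x:0→1
  Δ3: u:1→0, q:0→1, v:0→1
  Δ4: q:1→0
  Δ5: r:1→0
  (5Δ to stable)
t=1 Δ0: r=0 u=0 clk=1 p=1 q=0 v=1 x=1
  Δ1: clk:1→0
  (1Δ to stable)

5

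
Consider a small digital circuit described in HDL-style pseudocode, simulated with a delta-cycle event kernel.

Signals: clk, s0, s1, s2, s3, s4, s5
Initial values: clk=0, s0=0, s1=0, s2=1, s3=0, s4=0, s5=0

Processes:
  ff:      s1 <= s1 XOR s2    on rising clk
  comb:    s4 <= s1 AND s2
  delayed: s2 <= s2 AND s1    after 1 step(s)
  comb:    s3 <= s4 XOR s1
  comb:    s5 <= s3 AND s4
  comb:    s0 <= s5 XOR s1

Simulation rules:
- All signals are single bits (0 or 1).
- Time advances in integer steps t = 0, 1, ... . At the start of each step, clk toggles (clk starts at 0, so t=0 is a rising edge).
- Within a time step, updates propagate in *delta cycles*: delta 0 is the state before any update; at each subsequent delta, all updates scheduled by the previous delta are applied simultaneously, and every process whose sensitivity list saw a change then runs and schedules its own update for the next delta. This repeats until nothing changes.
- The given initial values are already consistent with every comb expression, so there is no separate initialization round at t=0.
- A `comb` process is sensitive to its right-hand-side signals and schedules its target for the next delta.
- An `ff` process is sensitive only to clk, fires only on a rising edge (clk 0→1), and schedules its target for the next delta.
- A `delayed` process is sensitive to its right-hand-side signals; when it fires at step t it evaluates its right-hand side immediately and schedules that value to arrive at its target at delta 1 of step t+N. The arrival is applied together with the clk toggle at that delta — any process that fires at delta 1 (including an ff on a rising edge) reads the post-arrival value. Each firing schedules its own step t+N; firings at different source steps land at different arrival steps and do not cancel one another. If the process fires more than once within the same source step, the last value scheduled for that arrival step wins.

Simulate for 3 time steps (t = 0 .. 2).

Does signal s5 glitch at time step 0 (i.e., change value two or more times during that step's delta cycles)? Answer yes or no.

yes

t0.Δ0 s3=0 s5=0 s2=1 s0=0 s4=0 clk=0 s1=0
t0.Δ1 s3=0 s5=0 s2=1 s0=0 s4=0 clk=1 s1=0
t0.Δ2 s3=0 s5=0 s2=1 s0=0 s4=0 clk=1 s1=1
t0.Δ3 s3=1 s5=0 s2=1 s0=1 s4=1 clk=1 s1=1
t0.Δ4 s3=0 s5=1 s2=1 s0=1 s4=1 clk=1 s1=1
t0.Δ5 s3=0 s5=0 s2=1 s0=0 s4=1 clk=1 s1=1
t0.Δ6 s3=0 s5=0 s2=1 s0=1 s4=1 clk=1 s1=1
t1.Δ0 s3=0 s5=0 s2=1 s0=1 s4=1 clk=1 s1=1
t1.Δ1 s3=0 s5=0 s2=1 s0=1 s4=1 clk=0 s1=1
t2.Δ0 s3=0 s5=0 s2=1 s0=1 s4=1 clk=0 s1=1
t2.Δ1 s3=0 s5=0 s2=1 s0=1 s4=1 clk=1 s1=1
t2.Δ2 s3=0 s5=0 s2=1 s0=1 s4=1 clk=1 s1=0
t2.Δ3 s3=1 s5=0 s2=1 s0=0 s4=0 clk=1 s1=0
t2.Δ4 s3=0 s5=0 s2=1 s0=0 s4=0 clk=1 s1=0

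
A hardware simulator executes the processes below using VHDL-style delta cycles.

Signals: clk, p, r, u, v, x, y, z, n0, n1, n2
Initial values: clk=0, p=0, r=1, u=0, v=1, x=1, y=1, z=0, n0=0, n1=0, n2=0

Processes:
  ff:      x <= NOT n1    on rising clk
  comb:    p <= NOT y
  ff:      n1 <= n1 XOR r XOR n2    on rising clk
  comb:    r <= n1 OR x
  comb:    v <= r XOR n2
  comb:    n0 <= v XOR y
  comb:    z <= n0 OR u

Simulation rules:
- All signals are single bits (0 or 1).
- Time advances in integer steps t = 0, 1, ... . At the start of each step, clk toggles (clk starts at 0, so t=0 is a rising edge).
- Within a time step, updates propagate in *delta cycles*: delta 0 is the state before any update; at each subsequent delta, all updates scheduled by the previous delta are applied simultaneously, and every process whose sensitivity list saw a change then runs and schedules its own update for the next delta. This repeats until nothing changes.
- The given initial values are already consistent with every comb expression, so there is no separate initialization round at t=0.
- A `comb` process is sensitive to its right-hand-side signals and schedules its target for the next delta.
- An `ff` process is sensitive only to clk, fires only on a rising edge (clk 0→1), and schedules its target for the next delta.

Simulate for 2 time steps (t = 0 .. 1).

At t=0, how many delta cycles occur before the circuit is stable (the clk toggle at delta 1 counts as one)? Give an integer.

2

[bits: n0,v,clk,n1,y,x,r,u,p,z,n2]
t=0: Δ0=01001110000 Δ1=01101110000 Δ2=01111110000 | 2Δ
t=1: Δ0=01111110000 Δ1=01011110000 | 1Δ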